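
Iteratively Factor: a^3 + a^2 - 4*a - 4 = (a + 1)*(a^2 - 4) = (a + 1)*(a + 2)*(a - 2)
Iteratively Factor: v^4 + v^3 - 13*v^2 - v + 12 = (v + 4)*(v^3 - 3*v^2 - v + 3) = (v - 3)*(v + 4)*(v^2 - 1) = (v - 3)*(v - 1)*(v + 4)*(v + 1)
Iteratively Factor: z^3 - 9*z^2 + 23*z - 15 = (z - 3)*(z^2 - 6*z + 5) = (z - 5)*(z - 3)*(z - 1)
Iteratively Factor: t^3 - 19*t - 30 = (t + 3)*(t^2 - 3*t - 10) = (t - 5)*(t + 3)*(t + 2)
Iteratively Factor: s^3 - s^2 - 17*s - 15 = (s - 5)*(s^2 + 4*s + 3) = (s - 5)*(s + 3)*(s + 1)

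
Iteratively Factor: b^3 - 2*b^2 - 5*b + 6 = (b + 2)*(b^2 - 4*b + 3) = (b - 1)*(b + 2)*(b - 3)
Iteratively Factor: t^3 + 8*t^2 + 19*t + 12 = (t + 4)*(t^2 + 4*t + 3) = (t + 1)*(t + 4)*(t + 3)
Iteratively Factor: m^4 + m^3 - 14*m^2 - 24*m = (m)*(m^3 + m^2 - 14*m - 24) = m*(m - 4)*(m^2 + 5*m + 6) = m*(m - 4)*(m + 3)*(m + 2)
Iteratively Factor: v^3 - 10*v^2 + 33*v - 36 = (v - 3)*(v^2 - 7*v + 12) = (v - 3)^2*(v - 4)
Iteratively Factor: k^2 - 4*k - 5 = (k - 5)*(k + 1)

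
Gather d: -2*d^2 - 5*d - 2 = -2*d^2 - 5*d - 2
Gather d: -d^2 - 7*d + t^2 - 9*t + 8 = -d^2 - 7*d + t^2 - 9*t + 8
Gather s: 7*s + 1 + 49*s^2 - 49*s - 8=49*s^2 - 42*s - 7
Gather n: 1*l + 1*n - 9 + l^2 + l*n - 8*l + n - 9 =l^2 - 7*l + n*(l + 2) - 18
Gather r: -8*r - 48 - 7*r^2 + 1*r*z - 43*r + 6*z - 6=-7*r^2 + r*(z - 51) + 6*z - 54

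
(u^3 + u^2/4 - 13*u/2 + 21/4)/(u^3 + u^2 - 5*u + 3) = (u - 7/4)/(u - 1)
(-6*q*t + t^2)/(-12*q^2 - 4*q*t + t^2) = t/(2*q + t)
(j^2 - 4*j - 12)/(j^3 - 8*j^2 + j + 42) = (j - 6)/(j^2 - 10*j + 21)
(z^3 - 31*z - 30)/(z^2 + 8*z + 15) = (z^2 - 5*z - 6)/(z + 3)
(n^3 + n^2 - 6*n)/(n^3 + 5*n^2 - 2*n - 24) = n/(n + 4)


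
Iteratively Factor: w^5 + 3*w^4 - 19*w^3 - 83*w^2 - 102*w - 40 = (w + 4)*(w^4 - w^3 - 15*w^2 - 23*w - 10) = (w - 5)*(w + 4)*(w^3 + 4*w^2 + 5*w + 2) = (w - 5)*(w + 1)*(w + 4)*(w^2 + 3*w + 2) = (w - 5)*(w + 1)^2*(w + 4)*(w + 2)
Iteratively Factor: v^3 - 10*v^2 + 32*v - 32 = (v - 2)*(v^2 - 8*v + 16) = (v - 4)*(v - 2)*(v - 4)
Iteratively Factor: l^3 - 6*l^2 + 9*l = (l - 3)*(l^2 - 3*l) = l*(l - 3)*(l - 3)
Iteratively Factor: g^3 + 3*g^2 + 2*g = (g)*(g^2 + 3*g + 2) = g*(g + 2)*(g + 1)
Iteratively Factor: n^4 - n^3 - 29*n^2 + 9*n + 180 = (n - 3)*(n^3 + 2*n^2 - 23*n - 60) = (n - 5)*(n - 3)*(n^2 + 7*n + 12) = (n - 5)*(n - 3)*(n + 4)*(n + 3)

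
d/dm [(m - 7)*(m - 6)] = 2*m - 13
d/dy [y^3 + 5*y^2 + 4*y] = 3*y^2 + 10*y + 4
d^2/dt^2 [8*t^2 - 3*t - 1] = 16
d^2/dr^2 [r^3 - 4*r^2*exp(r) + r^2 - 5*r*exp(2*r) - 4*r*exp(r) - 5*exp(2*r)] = -4*r^2*exp(r) - 20*r*exp(2*r) - 20*r*exp(r) + 6*r - 40*exp(2*r) - 16*exp(r) + 2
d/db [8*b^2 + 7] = 16*b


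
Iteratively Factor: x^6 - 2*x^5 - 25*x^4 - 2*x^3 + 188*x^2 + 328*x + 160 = (x + 1)*(x^5 - 3*x^4 - 22*x^3 + 20*x^2 + 168*x + 160) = (x + 1)*(x + 2)*(x^4 - 5*x^3 - 12*x^2 + 44*x + 80) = (x - 4)*(x + 1)*(x + 2)*(x^3 - x^2 - 16*x - 20) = (x - 4)*(x + 1)*(x + 2)^2*(x^2 - 3*x - 10) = (x - 4)*(x + 1)*(x + 2)^3*(x - 5)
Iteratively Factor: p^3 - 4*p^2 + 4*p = (p)*(p^2 - 4*p + 4) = p*(p - 2)*(p - 2)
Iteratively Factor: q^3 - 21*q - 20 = (q + 4)*(q^2 - 4*q - 5) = (q - 5)*(q + 4)*(q + 1)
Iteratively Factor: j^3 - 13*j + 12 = (j + 4)*(j^2 - 4*j + 3) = (j - 3)*(j + 4)*(j - 1)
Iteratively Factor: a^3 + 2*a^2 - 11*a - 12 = (a + 4)*(a^2 - 2*a - 3) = (a - 3)*(a + 4)*(a + 1)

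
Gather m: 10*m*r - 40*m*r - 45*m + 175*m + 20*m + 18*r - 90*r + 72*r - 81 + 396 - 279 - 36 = m*(150 - 30*r)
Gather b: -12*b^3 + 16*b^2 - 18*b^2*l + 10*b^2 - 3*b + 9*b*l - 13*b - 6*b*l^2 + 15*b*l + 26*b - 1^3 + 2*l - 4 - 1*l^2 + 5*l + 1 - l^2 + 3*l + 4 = -12*b^3 + b^2*(26 - 18*l) + b*(-6*l^2 + 24*l + 10) - 2*l^2 + 10*l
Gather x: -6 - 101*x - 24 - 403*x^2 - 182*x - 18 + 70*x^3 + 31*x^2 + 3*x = 70*x^3 - 372*x^2 - 280*x - 48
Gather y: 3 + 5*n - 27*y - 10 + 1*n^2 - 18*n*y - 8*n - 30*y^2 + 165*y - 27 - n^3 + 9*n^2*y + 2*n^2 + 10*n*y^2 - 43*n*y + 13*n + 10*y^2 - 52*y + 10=-n^3 + 3*n^2 + 10*n + y^2*(10*n - 20) + y*(9*n^2 - 61*n + 86) - 24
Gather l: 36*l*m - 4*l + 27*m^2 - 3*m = l*(36*m - 4) + 27*m^2 - 3*m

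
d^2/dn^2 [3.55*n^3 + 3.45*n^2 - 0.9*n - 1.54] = 21.3*n + 6.9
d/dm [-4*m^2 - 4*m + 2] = -8*m - 4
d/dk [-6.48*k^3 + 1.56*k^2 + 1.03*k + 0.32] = -19.44*k^2 + 3.12*k + 1.03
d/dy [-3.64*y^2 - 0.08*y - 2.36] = -7.28*y - 0.08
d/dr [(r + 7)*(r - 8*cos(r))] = r + (r + 7)*(8*sin(r) + 1) - 8*cos(r)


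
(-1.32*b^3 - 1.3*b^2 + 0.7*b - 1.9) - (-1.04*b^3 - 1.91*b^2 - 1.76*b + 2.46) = -0.28*b^3 + 0.61*b^2 + 2.46*b - 4.36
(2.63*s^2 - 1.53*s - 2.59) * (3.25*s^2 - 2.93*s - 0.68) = 8.5475*s^4 - 12.6784*s^3 - 5.723*s^2 + 8.6291*s + 1.7612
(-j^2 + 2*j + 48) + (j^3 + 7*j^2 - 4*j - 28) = j^3 + 6*j^2 - 2*j + 20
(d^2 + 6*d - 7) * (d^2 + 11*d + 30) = d^4 + 17*d^3 + 89*d^2 + 103*d - 210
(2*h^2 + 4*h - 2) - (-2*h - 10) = 2*h^2 + 6*h + 8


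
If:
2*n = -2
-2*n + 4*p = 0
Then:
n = -1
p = -1/2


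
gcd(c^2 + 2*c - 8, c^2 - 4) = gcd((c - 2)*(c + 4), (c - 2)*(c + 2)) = c - 2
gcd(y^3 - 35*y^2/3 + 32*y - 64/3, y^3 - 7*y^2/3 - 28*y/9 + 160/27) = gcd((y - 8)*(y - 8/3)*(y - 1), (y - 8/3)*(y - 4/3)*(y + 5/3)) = y - 8/3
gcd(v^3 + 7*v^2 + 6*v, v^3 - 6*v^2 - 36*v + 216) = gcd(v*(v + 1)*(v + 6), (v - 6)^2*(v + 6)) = v + 6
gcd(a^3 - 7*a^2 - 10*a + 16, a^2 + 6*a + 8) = a + 2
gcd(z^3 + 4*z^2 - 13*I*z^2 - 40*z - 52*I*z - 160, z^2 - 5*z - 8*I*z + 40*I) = z - 8*I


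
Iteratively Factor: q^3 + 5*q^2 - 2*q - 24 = (q + 4)*(q^2 + q - 6) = (q + 3)*(q + 4)*(q - 2)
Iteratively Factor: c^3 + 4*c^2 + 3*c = (c)*(c^2 + 4*c + 3) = c*(c + 3)*(c + 1)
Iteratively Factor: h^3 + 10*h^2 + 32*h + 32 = (h + 4)*(h^2 + 6*h + 8) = (h + 2)*(h + 4)*(h + 4)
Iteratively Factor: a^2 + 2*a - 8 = (a - 2)*(a + 4)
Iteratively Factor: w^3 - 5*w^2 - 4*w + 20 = (w - 5)*(w^2 - 4) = (w - 5)*(w - 2)*(w + 2)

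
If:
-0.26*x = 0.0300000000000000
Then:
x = -0.12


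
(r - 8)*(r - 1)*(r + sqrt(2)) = r^3 - 9*r^2 + sqrt(2)*r^2 - 9*sqrt(2)*r + 8*r + 8*sqrt(2)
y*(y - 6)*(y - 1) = y^3 - 7*y^2 + 6*y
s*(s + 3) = s^2 + 3*s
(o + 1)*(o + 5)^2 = o^3 + 11*o^2 + 35*o + 25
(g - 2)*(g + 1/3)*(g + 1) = g^3 - 2*g^2/3 - 7*g/3 - 2/3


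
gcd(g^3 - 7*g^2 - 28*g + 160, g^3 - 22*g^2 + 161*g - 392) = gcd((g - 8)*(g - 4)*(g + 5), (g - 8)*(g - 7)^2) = g - 8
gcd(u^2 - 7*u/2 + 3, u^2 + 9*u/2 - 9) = u - 3/2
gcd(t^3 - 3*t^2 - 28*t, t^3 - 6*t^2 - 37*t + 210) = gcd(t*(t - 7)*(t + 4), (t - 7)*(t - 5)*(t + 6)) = t - 7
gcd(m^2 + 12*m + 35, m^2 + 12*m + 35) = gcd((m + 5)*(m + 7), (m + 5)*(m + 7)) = m^2 + 12*m + 35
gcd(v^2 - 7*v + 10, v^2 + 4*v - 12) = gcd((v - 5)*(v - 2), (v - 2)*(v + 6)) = v - 2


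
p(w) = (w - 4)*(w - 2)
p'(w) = 2*w - 6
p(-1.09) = 15.73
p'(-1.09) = -8.18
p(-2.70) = 31.49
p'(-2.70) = -11.40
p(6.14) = 8.86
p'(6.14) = 6.28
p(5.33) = 4.43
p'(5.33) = 4.66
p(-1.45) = 18.80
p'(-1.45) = -8.90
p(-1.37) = 18.10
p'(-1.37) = -8.74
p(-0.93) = 14.44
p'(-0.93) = -7.86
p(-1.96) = 23.60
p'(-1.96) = -9.92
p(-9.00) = 143.00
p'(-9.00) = -24.00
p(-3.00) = 35.00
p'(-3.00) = -12.00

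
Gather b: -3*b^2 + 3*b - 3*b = -3*b^2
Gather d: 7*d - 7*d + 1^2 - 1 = 0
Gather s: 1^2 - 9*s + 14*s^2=14*s^2 - 9*s + 1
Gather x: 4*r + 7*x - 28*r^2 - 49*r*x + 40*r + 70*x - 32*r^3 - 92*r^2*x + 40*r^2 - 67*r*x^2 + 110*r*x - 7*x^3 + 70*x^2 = -32*r^3 + 12*r^2 + 44*r - 7*x^3 + x^2*(70 - 67*r) + x*(-92*r^2 + 61*r + 77)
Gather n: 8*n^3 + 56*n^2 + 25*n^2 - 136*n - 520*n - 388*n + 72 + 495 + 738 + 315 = 8*n^3 + 81*n^2 - 1044*n + 1620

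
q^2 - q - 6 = (q - 3)*(q + 2)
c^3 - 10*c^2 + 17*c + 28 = (c - 7)*(c - 4)*(c + 1)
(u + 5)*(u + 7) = u^2 + 12*u + 35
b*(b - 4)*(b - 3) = b^3 - 7*b^2 + 12*b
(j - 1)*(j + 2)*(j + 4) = j^3 + 5*j^2 + 2*j - 8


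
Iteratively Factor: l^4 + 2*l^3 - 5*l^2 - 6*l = (l + 1)*(l^3 + l^2 - 6*l) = (l - 2)*(l + 1)*(l^2 + 3*l) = l*(l - 2)*(l + 1)*(l + 3)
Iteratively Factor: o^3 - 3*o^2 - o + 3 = (o - 1)*(o^2 - 2*o - 3) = (o - 1)*(o + 1)*(o - 3)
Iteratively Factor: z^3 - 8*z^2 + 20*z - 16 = (z - 2)*(z^2 - 6*z + 8) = (z - 2)^2*(z - 4)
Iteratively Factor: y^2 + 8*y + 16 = (y + 4)*(y + 4)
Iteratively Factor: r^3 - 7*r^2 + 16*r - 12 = (r - 2)*(r^2 - 5*r + 6) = (r - 2)^2*(r - 3)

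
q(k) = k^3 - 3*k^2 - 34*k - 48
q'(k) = 3*k^2 - 6*k - 34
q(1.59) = -105.62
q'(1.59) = -35.96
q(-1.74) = -3.19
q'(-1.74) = -14.48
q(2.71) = -142.27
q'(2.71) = -28.23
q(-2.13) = 1.15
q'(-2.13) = -7.61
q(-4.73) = -60.12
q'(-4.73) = 61.50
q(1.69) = -109.20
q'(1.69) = -35.57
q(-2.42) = 2.54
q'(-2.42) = -1.91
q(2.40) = -133.06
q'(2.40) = -31.12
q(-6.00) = -168.00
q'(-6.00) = 110.00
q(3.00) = -150.00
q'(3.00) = -25.00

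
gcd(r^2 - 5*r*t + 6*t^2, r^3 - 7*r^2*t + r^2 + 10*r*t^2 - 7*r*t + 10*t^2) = r - 2*t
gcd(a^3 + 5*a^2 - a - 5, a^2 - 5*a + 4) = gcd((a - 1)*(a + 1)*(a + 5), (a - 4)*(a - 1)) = a - 1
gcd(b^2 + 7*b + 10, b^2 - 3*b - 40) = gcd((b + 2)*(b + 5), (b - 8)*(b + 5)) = b + 5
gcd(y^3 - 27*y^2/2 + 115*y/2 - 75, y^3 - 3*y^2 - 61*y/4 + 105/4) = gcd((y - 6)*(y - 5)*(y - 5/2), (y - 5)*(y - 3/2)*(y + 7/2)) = y - 5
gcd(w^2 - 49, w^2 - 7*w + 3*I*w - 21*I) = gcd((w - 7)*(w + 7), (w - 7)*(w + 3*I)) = w - 7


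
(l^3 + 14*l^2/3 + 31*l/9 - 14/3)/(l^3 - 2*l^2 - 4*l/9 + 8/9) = (3*l^2 + 16*l + 21)/(3*l^2 - 4*l - 4)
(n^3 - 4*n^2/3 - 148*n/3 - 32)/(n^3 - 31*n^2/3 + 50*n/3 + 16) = (n + 6)/(n - 3)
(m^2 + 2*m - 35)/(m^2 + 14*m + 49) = (m - 5)/(m + 7)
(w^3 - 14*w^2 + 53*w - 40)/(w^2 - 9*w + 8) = w - 5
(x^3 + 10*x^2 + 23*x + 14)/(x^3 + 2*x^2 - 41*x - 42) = (x + 2)/(x - 6)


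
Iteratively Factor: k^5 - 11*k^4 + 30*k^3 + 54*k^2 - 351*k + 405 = (k - 3)*(k^4 - 8*k^3 + 6*k^2 + 72*k - 135) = (k - 3)^2*(k^3 - 5*k^2 - 9*k + 45) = (k - 3)^2*(k + 3)*(k^2 - 8*k + 15) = (k - 5)*(k - 3)^2*(k + 3)*(k - 3)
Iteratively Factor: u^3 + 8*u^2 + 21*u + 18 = (u + 3)*(u^2 + 5*u + 6) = (u + 2)*(u + 3)*(u + 3)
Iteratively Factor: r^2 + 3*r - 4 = (r - 1)*(r + 4)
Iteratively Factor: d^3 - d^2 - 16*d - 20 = (d + 2)*(d^2 - 3*d - 10) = (d - 5)*(d + 2)*(d + 2)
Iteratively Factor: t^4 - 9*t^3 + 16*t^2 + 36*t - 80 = (t - 4)*(t^3 - 5*t^2 - 4*t + 20) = (t - 4)*(t + 2)*(t^2 - 7*t + 10) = (t - 4)*(t - 2)*(t + 2)*(t - 5)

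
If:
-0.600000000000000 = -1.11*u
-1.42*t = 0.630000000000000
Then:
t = -0.44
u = 0.54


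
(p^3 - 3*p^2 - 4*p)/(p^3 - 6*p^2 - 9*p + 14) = p*(p^2 - 3*p - 4)/(p^3 - 6*p^2 - 9*p + 14)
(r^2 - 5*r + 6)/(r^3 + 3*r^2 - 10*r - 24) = (r - 2)/(r^2 + 6*r + 8)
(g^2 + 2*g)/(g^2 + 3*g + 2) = g/(g + 1)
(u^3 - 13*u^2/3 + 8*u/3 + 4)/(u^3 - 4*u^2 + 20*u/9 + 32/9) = 3*(u - 3)/(3*u - 8)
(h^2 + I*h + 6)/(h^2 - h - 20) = (h^2 + I*h + 6)/(h^2 - h - 20)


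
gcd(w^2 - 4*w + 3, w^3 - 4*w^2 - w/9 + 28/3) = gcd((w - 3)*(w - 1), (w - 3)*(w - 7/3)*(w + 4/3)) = w - 3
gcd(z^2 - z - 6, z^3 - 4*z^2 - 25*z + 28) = 1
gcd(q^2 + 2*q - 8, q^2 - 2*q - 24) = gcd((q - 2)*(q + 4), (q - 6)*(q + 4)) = q + 4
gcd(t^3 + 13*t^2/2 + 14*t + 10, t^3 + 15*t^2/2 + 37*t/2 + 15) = t^2 + 9*t/2 + 5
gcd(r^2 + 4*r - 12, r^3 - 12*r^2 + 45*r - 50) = r - 2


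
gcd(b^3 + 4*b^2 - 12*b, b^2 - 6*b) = b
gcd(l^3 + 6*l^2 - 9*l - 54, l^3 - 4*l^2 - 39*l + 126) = l^2 + 3*l - 18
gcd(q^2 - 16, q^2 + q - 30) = 1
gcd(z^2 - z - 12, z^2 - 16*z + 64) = 1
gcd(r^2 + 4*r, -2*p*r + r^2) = r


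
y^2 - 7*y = y*(y - 7)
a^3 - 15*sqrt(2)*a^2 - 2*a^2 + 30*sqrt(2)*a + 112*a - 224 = (a - 2)*(a - 8*sqrt(2))*(a - 7*sqrt(2))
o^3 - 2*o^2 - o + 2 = (o - 2)*(o - 1)*(o + 1)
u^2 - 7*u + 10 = (u - 5)*(u - 2)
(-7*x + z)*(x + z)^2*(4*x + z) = -28*x^4 - 59*x^3*z - 33*x^2*z^2 - x*z^3 + z^4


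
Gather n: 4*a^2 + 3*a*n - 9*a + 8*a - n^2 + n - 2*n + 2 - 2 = 4*a^2 - a - n^2 + n*(3*a - 1)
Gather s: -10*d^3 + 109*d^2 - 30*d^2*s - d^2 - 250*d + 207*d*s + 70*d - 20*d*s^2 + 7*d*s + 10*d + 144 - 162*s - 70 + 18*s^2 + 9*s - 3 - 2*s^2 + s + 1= -10*d^3 + 108*d^2 - 170*d + s^2*(16 - 20*d) + s*(-30*d^2 + 214*d - 152) + 72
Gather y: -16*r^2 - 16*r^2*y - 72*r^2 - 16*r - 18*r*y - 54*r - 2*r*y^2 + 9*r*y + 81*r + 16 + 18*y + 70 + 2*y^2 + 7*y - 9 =-88*r^2 + 11*r + y^2*(2 - 2*r) + y*(-16*r^2 - 9*r + 25) + 77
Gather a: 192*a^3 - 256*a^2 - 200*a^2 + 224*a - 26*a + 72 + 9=192*a^3 - 456*a^2 + 198*a + 81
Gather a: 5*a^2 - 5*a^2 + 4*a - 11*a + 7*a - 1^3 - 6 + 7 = 0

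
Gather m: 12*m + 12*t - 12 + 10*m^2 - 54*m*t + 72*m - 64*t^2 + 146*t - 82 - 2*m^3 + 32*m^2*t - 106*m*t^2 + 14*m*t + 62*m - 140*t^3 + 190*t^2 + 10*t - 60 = -2*m^3 + m^2*(32*t + 10) + m*(-106*t^2 - 40*t + 146) - 140*t^3 + 126*t^2 + 168*t - 154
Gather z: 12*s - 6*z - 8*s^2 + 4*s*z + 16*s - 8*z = -8*s^2 + 28*s + z*(4*s - 14)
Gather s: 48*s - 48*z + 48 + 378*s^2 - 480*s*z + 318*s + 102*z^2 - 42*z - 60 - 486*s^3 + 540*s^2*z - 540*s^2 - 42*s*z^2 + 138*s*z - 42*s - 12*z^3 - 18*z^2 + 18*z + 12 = -486*s^3 + s^2*(540*z - 162) + s*(-42*z^2 - 342*z + 324) - 12*z^3 + 84*z^2 - 72*z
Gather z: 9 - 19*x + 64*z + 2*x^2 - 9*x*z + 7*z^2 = 2*x^2 - 19*x + 7*z^2 + z*(64 - 9*x) + 9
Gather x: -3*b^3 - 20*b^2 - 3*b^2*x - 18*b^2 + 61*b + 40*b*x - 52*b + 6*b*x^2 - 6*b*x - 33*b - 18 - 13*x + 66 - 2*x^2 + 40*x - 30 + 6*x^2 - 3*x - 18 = -3*b^3 - 38*b^2 - 24*b + x^2*(6*b + 4) + x*(-3*b^2 + 34*b + 24)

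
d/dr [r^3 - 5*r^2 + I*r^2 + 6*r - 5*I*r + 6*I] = 3*r^2 + 2*r*(-5 + I) + 6 - 5*I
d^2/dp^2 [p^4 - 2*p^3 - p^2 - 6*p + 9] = 12*p^2 - 12*p - 2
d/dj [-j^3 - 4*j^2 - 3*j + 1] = -3*j^2 - 8*j - 3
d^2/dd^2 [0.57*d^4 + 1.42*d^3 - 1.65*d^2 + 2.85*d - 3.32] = 6.84*d^2 + 8.52*d - 3.3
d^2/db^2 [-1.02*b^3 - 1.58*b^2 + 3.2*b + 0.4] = -6.12*b - 3.16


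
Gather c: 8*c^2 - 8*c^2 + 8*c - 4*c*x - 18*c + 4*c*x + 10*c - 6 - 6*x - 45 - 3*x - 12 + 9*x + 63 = 0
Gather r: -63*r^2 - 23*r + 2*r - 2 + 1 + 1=-63*r^2 - 21*r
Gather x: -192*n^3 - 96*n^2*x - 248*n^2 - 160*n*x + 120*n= -192*n^3 - 248*n^2 + 120*n + x*(-96*n^2 - 160*n)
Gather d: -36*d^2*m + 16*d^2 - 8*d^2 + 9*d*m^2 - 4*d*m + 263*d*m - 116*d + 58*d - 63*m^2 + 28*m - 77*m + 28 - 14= d^2*(8 - 36*m) + d*(9*m^2 + 259*m - 58) - 63*m^2 - 49*m + 14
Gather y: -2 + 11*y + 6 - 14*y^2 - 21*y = -14*y^2 - 10*y + 4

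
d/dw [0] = 0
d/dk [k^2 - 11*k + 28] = 2*k - 11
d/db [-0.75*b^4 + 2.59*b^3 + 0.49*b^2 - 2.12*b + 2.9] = -3.0*b^3 + 7.77*b^2 + 0.98*b - 2.12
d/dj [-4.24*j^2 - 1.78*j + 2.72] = -8.48*j - 1.78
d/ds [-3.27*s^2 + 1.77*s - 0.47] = 1.77 - 6.54*s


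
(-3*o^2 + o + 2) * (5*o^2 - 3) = -15*o^4 + 5*o^3 + 19*o^2 - 3*o - 6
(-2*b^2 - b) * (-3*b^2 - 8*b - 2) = 6*b^4 + 19*b^3 + 12*b^2 + 2*b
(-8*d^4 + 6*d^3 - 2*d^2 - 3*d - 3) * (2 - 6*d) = 48*d^5 - 52*d^4 + 24*d^3 + 14*d^2 + 12*d - 6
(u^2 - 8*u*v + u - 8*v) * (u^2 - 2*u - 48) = u^4 - 8*u^3*v - u^3 + 8*u^2*v - 50*u^2 + 400*u*v - 48*u + 384*v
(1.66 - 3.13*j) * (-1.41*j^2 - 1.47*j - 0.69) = 4.4133*j^3 + 2.2605*j^2 - 0.2805*j - 1.1454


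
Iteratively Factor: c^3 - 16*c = (c + 4)*(c^2 - 4*c) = c*(c + 4)*(c - 4)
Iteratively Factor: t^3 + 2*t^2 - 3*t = (t + 3)*(t^2 - t) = (t - 1)*(t + 3)*(t)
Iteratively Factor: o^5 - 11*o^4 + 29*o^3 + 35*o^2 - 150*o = (o - 5)*(o^4 - 6*o^3 - o^2 + 30*o) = (o - 5)*(o - 3)*(o^3 - 3*o^2 - 10*o) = o*(o - 5)*(o - 3)*(o^2 - 3*o - 10) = o*(o - 5)*(o - 3)*(o + 2)*(o - 5)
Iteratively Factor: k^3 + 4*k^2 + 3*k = (k)*(k^2 + 4*k + 3) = k*(k + 1)*(k + 3)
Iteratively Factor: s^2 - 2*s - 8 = (s + 2)*(s - 4)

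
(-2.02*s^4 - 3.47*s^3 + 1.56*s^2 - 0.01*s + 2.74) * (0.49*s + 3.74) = -0.9898*s^5 - 9.2551*s^4 - 12.2134*s^3 + 5.8295*s^2 + 1.3052*s + 10.2476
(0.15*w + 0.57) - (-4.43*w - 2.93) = 4.58*w + 3.5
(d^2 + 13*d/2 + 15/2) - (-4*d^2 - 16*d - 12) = 5*d^2 + 45*d/2 + 39/2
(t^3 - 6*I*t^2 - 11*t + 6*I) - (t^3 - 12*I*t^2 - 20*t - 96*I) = 6*I*t^2 + 9*t + 102*I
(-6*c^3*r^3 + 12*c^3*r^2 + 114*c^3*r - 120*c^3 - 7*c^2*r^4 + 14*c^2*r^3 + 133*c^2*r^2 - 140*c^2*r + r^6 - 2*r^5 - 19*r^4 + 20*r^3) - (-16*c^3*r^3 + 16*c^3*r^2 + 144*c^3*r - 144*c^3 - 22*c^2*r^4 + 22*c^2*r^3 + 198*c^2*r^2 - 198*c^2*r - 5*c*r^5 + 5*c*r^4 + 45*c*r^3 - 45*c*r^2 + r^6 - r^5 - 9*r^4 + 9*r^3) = 10*c^3*r^3 - 4*c^3*r^2 - 30*c^3*r + 24*c^3 + 15*c^2*r^4 - 8*c^2*r^3 - 65*c^2*r^2 + 58*c^2*r + 5*c*r^5 - 5*c*r^4 - 45*c*r^3 + 45*c*r^2 - r^5 - 10*r^4 + 11*r^3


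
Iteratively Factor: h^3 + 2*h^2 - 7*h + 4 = (h - 1)*(h^2 + 3*h - 4) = (h - 1)*(h + 4)*(h - 1)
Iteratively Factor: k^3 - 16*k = (k - 4)*(k^2 + 4*k) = (k - 4)*(k + 4)*(k)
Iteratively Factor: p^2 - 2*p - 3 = (p - 3)*(p + 1)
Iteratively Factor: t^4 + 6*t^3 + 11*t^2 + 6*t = (t)*(t^3 + 6*t^2 + 11*t + 6) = t*(t + 1)*(t^2 + 5*t + 6) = t*(t + 1)*(t + 3)*(t + 2)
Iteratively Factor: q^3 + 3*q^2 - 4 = (q + 2)*(q^2 + q - 2) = (q + 2)^2*(q - 1)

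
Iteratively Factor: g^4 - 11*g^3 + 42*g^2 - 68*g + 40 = (g - 2)*(g^3 - 9*g^2 + 24*g - 20) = (g - 2)^2*(g^2 - 7*g + 10) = (g - 5)*(g - 2)^2*(g - 2)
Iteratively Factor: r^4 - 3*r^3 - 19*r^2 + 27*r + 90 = (r - 5)*(r^3 + 2*r^2 - 9*r - 18) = (r - 5)*(r + 2)*(r^2 - 9) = (r - 5)*(r + 2)*(r + 3)*(r - 3)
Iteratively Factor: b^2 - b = (b)*(b - 1)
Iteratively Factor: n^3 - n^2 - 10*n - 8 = (n - 4)*(n^2 + 3*n + 2) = (n - 4)*(n + 2)*(n + 1)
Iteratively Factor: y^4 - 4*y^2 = (y)*(y^3 - 4*y) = y^2*(y^2 - 4) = y^2*(y + 2)*(y - 2)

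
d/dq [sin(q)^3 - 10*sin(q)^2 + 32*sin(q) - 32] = (3*sin(q)^2 - 20*sin(q) + 32)*cos(q)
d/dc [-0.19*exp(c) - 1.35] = -0.19*exp(c)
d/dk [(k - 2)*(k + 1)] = 2*k - 1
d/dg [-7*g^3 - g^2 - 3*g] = -21*g^2 - 2*g - 3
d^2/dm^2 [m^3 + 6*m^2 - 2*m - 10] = 6*m + 12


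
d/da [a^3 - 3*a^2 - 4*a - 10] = 3*a^2 - 6*a - 4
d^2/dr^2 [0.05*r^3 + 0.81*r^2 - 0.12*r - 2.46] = 0.3*r + 1.62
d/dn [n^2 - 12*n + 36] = 2*n - 12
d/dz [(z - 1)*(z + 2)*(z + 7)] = 3*z^2 + 16*z + 5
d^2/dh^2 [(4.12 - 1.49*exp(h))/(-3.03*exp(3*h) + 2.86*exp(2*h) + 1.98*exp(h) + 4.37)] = (54.718164*exp(6*h) - 379.163898*exp(5*h) + 440.678084*exp(4*h) + 162.677783*exp(3*h) - 672.706104*exp(2*h) + 176.925914*exp(h) + 64.103093)*exp(h)/(27.818127*exp(9*h) - 78.772122*exp(8*h) + 19.818018*exp(7*h) - 40.805551*exp(6*h) + 214.266888*exp(5*h) + 16.43268*exp(4*h) + 17.349813*exp(3*h) - 215.247846*exp(2*h) - 113.435586*exp(h) - 83.453453)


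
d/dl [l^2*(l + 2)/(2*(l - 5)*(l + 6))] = l*(l^3 + 2*l^2 - 88*l - 120)/(2*(l^4 + 2*l^3 - 59*l^2 - 60*l + 900))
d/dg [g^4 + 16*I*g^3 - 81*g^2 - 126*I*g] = 4*g^3 + 48*I*g^2 - 162*g - 126*I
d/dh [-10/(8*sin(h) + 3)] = 80*cos(h)/(8*sin(h) + 3)^2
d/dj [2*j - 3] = 2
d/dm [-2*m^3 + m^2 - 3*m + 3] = -6*m^2 + 2*m - 3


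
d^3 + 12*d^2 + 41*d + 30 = (d + 1)*(d + 5)*(d + 6)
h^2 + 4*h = h*(h + 4)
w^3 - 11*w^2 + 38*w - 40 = (w - 5)*(w - 4)*(w - 2)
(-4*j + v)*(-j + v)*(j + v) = 4*j^3 - j^2*v - 4*j*v^2 + v^3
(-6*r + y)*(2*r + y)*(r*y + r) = -12*r^3*y - 12*r^3 - 4*r^2*y^2 - 4*r^2*y + r*y^3 + r*y^2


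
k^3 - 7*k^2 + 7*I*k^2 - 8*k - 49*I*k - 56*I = (k - 8)*(k + 1)*(k + 7*I)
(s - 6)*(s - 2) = s^2 - 8*s + 12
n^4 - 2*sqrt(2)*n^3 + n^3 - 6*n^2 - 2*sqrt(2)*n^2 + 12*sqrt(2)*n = n*(n - 2)*(n + 3)*(n - 2*sqrt(2))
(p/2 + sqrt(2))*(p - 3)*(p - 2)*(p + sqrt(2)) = p^4/2 - 5*p^3/2 + 3*sqrt(2)*p^3/2 - 15*sqrt(2)*p^2/2 + 5*p^2 - 10*p + 9*sqrt(2)*p + 12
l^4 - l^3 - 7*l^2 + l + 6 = (l - 3)*(l - 1)*(l + 1)*(l + 2)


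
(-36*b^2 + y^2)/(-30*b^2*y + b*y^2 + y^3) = (-6*b + y)/(y*(-5*b + y))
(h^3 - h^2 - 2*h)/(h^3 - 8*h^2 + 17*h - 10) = h*(h + 1)/(h^2 - 6*h + 5)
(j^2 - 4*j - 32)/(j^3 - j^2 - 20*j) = (j - 8)/(j*(j - 5))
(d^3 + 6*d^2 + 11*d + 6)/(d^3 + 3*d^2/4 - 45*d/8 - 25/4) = 8*(d^2 + 4*d + 3)/(8*d^2 - 10*d - 25)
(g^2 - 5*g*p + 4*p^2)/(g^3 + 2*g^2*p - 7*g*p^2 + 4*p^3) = (-g + 4*p)/(-g^2 - 3*g*p + 4*p^2)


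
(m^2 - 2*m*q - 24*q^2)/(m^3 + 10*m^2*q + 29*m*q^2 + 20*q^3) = (m - 6*q)/(m^2 + 6*m*q + 5*q^2)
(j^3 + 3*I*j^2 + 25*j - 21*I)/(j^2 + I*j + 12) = (j^2 + 6*I*j + 7)/(j + 4*I)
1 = 1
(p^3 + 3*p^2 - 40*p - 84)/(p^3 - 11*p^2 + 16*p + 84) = (p + 7)/(p - 7)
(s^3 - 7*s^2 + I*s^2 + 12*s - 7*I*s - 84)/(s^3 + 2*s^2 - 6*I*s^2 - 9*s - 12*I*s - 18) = (s^2 + s*(-7 + 4*I) - 28*I)/(s^2 + s*(2 - 3*I) - 6*I)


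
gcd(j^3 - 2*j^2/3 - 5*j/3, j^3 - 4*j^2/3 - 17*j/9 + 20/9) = j - 5/3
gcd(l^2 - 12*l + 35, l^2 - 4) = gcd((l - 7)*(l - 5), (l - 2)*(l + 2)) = 1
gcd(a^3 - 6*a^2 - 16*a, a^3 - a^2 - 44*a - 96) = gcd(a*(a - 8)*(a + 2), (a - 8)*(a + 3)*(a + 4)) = a - 8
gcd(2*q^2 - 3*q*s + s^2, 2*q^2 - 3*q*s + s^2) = 2*q^2 - 3*q*s + s^2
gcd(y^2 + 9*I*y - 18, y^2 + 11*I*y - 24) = y + 3*I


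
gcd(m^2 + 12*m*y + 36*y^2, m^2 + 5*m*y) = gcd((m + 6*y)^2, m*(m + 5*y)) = 1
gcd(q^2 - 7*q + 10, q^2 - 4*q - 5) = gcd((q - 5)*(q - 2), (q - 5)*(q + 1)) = q - 5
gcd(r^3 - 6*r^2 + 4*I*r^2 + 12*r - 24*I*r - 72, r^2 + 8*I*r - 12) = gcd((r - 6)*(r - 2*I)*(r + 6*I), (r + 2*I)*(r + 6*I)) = r + 6*I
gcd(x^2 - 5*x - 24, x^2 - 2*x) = 1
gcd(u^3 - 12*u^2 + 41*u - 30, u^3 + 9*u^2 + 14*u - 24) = u - 1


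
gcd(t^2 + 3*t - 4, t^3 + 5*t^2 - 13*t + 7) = t - 1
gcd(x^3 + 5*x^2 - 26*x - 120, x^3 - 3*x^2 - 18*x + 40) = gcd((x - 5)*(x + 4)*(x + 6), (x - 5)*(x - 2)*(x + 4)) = x^2 - x - 20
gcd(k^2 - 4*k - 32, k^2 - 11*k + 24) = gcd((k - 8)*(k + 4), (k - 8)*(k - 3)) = k - 8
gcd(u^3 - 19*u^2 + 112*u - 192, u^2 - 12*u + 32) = u - 8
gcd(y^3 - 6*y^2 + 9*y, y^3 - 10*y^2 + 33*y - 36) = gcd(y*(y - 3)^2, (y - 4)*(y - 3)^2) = y^2 - 6*y + 9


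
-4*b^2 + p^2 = (-2*b + p)*(2*b + p)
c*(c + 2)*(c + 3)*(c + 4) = c^4 + 9*c^3 + 26*c^2 + 24*c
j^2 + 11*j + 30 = (j + 5)*(j + 6)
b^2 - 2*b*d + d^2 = (-b + d)^2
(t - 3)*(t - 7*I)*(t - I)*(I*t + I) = I*t^4 + 8*t^3 - 2*I*t^3 - 16*t^2 - 10*I*t^2 - 24*t + 14*I*t + 21*I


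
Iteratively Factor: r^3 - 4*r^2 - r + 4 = (r - 4)*(r^2 - 1) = (r - 4)*(r - 1)*(r + 1)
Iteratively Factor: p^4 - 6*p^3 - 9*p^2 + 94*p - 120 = (p - 3)*(p^3 - 3*p^2 - 18*p + 40) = (p - 5)*(p - 3)*(p^2 + 2*p - 8) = (p - 5)*(p - 3)*(p + 4)*(p - 2)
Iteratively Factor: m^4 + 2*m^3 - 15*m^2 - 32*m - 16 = (m + 4)*(m^3 - 2*m^2 - 7*m - 4) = (m + 1)*(m + 4)*(m^2 - 3*m - 4) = (m - 4)*(m + 1)*(m + 4)*(m + 1)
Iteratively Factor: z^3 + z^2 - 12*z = (z + 4)*(z^2 - 3*z) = z*(z + 4)*(z - 3)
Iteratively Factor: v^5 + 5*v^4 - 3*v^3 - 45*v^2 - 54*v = (v + 3)*(v^4 + 2*v^3 - 9*v^2 - 18*v) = (v + 2)*(v + 3)*(v^3 - 9*v) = v*(v + 2)*(v + 3)*(v^2 - 9) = v*(v - 3)*(v + 2)*(v + 3)*(v + 3)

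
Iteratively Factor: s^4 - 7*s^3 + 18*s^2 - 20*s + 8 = (s - 2)*(s^3 - 5*s^2 + 8*s - 4) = (s - 2)^2*(s^2 - 3*s + 2) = (s - 2)^3*(s - 1)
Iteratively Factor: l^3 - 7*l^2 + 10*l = (l)*(l^2 - 7*l + 10) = l*(l - 5)*(l - 2)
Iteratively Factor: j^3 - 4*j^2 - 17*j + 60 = (j - 5)*(j^2 + j - 12) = (j - 5)*(j - 3)*(j + 4)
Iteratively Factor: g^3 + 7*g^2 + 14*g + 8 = (g + 1)*(g^2 + 6*g + 8) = (g + 1)*(g + 2)*(g + 4)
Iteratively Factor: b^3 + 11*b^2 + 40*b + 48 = (b + 4)*(b^2 + 7*b + 12) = (b + 3)*(b + 4)*(b + 4)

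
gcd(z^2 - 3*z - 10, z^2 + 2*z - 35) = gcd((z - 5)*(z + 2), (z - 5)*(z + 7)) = z - 5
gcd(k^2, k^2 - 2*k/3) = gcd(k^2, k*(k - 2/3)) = k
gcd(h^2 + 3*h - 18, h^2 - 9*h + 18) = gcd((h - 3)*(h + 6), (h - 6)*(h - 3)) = h - 3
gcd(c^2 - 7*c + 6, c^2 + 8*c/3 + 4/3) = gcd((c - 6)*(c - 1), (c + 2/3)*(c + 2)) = 1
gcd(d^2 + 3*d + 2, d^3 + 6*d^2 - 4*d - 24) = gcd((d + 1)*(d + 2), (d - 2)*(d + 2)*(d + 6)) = d + 2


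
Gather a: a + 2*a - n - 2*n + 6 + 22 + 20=3*a - 3*n + 48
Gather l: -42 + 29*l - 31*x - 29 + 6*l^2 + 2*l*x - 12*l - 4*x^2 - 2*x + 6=6*l^2 + l*(2*x + 17) - 4*x^2 - 33*x - 65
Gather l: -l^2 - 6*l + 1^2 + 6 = -l^2 - 6*l + 7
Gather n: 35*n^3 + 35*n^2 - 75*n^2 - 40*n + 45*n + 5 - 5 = 35*n^3 - 40*n^2 + 5*n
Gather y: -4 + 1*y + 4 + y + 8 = 2*y + 8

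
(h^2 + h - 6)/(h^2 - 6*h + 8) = (h + 3)/(h - 4)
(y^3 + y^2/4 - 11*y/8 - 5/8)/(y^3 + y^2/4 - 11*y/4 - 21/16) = 2*(4*y^2 - y - 5)/(8*y^2 - 2*y - 21)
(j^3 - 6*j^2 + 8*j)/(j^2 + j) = (j^2 - 6*j + 8)/(j + 1)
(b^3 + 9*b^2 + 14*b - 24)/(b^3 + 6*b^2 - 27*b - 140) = (b^2 + 5*b - 6)/(b^2 + 2*b - 35)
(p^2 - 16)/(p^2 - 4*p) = (p + 4)/p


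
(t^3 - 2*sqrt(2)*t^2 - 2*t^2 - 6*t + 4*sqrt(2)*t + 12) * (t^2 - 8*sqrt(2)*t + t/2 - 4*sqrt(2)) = t^5 - 10*sqrt(2)*t^4 - 3*t^4/2 + 15*sqrt(2)*t^3 + 25*t^3 - 39*t^2 + 58*sqrt(2)*t^2 - 72*sqrt(2)*t - 26*t - 48*sqrt(2)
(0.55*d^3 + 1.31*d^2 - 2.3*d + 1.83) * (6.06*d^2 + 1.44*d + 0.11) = 3.333*d^5 + 8.7306*d^4 - 11.9911*d^3 + 7.9219*d^2 + 2.3822*d + 0.2013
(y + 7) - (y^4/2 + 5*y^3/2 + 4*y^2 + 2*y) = -y^4/2 - 5*y^3/2 - 4*y^2 - y + 7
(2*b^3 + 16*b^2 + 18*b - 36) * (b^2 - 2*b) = 2*b^5 + 12*b^4 - 14*b^3 - 72*b^2 + 72*b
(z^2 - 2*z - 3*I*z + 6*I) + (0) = z^2 - 2*z - 3*I*z + 6*I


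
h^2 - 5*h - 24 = (h - 8)*(h + 3)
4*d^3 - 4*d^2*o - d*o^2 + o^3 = (-2*d + o)*(-d + o)*(2*d + o)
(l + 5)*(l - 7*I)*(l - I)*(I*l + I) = I*l^4 + 8*l^3 + 6*I*l^3 + 48*l^2 - 2*I*l^2 + 40*l - 42*I*l - 35*I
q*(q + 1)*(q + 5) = q^3 + 6*q^2 + 5*q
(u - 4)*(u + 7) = u^2 + 3*u - 28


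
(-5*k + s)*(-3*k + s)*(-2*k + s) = -30*k^3 + 31*k^2*s - 10*k*s^2 + s^3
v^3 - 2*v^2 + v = v*(v - 1)^2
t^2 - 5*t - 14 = (t - 7)*(t + 2)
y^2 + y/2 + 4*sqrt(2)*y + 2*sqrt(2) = (y + 1/2)*(y + 4*sqrt(2))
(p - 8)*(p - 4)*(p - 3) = p^3 - 15*p^2 + 68*p - 96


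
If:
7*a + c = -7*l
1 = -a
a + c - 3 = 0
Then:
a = -1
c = 4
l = 3/7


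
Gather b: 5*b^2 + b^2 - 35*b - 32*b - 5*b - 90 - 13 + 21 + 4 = 6*b^2 - 72*b - 78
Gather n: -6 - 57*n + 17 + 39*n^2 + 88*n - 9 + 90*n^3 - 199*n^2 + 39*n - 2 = 90*n^3 - 160*n^2 + 70*n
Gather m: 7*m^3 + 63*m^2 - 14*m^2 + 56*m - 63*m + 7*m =7*m^3 + 49*m^2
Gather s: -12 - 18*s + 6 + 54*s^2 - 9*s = 54*s^2 - 27*s - 6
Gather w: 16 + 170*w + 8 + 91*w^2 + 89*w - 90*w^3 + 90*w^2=-90*w^3 + 181*w^2 + 259*w + 24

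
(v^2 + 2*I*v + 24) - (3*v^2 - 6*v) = -2*v^2 + 6*v + 2*I*v + 24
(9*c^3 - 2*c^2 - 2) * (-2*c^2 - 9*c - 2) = -18*c^5 - 77*c^4 + 8*c^2 + 18*c + 4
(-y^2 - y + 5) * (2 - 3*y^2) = 3*y^4 + 3*y^3 - 17*y^2 - 2*y + 10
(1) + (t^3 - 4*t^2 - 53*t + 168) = t^3 - 4*t^2 - 53*t + 169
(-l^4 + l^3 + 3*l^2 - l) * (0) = 0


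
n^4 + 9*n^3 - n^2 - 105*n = n*(n - 3)*(n + 5)*(n + 7)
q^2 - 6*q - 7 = (q - 7)*(q + 1)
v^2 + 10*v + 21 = (v + 3)*(v + 7)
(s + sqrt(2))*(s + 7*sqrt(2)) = s^2 + 8*sqrt(2)*s + 14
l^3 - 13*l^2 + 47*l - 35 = (l - 7)*(l - 5)*(l - 1)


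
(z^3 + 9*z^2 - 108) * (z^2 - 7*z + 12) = z^5 + 2*z^4 - 51*z^3 + 756*z - 1296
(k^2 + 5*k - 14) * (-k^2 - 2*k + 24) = -k^4 - 7*k^3 + 28*k^2 + 148*k - 336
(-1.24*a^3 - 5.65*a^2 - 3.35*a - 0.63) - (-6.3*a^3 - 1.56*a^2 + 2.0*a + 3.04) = 5.06*a^3 - 4.09*a^2 - 5.35*a - 3.67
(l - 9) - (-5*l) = 6*l - 9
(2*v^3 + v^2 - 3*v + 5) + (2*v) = 2*v^3 + v^2 - v + 5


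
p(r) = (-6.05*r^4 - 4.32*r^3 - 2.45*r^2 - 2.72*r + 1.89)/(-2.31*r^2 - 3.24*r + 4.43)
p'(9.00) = 45.44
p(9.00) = 203.29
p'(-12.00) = -64.50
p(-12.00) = 408.90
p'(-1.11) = 3.93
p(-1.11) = -0.27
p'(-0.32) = -0.16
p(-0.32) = 0.49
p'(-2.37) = 1127.84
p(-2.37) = 160.22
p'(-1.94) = 145.33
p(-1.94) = -27.80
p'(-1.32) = 8.81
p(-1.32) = -1.54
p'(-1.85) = 83.40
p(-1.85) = -17.86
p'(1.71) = 6.62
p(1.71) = 10.59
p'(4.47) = 21.87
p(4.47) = 50.89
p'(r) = (4.62*r + 3.24)*(-6.05*r^4 - 4.32*r^3 - 2.45*r^2 - 2.72*r + 1.89)/(-2.31*r^2 - 3.24*r + 4.43)^2 + (-24.2*r^3 - 12.96*r^2 - 4.9*r - 2.72)/(-2.31*r^2 - 3.24*r + 4.43)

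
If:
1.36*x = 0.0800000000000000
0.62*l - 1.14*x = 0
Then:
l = 0.11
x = 0.06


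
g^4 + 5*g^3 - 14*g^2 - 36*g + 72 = (g - 2)^2*(g + 3)*(g + 6)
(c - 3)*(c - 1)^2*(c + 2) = c^4 - 3*c^3 - 3*c^2 + 11*c - 6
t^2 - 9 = (t - 3)*(t + 3)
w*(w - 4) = w^2 - 4*w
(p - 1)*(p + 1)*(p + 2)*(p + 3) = p^4 + 5*p^3 + 5*p^2 - 5*p - 6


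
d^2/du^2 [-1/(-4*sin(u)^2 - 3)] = 8*(-8*sin(u)^4 + 18*sin(u)^2 - 3)/(4*sin(u)^2 + 3)^3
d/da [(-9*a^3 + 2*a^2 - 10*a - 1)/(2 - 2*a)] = (18*a^3 - 29*a^2 + 4*a - 11)/(2*(a^2 - 2*a + 1))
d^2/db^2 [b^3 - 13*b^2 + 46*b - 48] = 6*b - 26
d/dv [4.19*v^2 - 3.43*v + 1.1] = 8.38*v - 3.43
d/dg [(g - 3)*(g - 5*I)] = 2*g - 3 - 5*I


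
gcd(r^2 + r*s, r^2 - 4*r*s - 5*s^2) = r + s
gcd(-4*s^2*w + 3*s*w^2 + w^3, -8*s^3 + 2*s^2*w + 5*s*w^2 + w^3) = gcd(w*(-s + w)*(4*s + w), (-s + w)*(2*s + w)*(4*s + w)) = 4*s^2 - 3*s*w - w^2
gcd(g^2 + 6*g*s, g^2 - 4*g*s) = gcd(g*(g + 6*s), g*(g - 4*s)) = g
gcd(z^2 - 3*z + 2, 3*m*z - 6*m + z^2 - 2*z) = z - 2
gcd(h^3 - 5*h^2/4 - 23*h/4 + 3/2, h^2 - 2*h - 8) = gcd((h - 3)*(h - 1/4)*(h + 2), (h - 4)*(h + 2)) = h + 2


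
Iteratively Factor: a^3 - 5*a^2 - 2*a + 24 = (a + 2)*(a^2 - 7*a + 12) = (a - 3)*(a + 2)*(a - 4)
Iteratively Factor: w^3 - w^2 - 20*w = (w + 4)*(w^2 - 5*w) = w*(w + 4)*(w - 5)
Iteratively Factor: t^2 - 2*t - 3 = (t - 3)*(t + 1)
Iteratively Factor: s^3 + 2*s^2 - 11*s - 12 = (s + 1)*(s^2 + s - 12) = (s - 3)*(s + 1)*(s + 4)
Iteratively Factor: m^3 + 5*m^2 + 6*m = (m + 3)*(m^2 + 2*m) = (m + 2)*(m + 3)*(m)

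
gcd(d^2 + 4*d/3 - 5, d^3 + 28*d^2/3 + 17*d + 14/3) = 1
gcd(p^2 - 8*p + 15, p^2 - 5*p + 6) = p - 3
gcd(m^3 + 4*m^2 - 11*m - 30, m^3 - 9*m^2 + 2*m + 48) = m^2 - m - 6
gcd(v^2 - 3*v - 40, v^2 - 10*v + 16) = v - 8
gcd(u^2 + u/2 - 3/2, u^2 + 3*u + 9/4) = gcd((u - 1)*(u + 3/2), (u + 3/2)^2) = u + 3/2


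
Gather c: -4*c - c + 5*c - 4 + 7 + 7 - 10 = 0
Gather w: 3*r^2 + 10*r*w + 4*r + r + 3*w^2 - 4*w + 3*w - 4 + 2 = 3*r^2 + 5*r + 3*w^2 + w*(10*r - 1) - 2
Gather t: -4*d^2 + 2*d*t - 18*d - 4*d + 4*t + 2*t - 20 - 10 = -4*d^2 - 22*d + t*(2*d + 6) - 30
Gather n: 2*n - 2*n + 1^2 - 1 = 0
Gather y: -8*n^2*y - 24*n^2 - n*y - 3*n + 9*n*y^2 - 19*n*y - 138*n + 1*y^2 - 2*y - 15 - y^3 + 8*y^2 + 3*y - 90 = -24*n^2 - 141*n - y^3 + y^2*(9*n + 9) + y*(-8*n^2 - 20*n + 1) - 105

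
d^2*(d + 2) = d^3 + 2*d^2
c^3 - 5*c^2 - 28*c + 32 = (c - 8)*(c - 1)*(c + 4)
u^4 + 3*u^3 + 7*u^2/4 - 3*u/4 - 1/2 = (u - 1/2)*(u + 1/2)*(u + 1)*(u + 2)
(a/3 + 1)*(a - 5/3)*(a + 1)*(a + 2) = a^4/3 + 13*a^3/9 + a^2/3 - 37*a/9 - 10/3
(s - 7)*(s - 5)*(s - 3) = s^3 - 15*s^2 + 71*s - 105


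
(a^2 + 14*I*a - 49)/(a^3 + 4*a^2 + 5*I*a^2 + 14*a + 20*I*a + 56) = (a + 7*I)/(a^2 + 2*a*(2 - I) - 8*I)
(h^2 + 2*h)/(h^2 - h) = (h + 2)/(h - 1)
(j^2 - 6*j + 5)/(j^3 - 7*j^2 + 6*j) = (j - 5)/(j*(j - 6))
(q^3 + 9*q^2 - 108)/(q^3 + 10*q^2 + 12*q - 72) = (q - 3)/(q - 2)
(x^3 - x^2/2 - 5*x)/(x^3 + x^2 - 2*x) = (x - 5/2)/(x - 1)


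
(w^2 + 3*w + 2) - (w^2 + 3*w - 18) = 20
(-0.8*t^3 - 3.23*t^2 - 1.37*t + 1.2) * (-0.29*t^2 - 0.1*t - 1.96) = 0.232*t^5 + 1.0167*t^4 + 2.2883*t^3 + 6.1198*t^2 + 2.5652*t - 2.352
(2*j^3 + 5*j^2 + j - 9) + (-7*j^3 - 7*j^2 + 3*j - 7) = -5*j^3 - 2*j^2 + 4*j - 16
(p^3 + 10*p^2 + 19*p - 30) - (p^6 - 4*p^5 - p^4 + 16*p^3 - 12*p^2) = -p^6 + 4*p^5 + p^4 - 15*p^3 + 22*p^2 + 19*p - 30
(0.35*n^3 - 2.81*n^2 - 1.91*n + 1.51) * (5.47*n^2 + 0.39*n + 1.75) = 1.9145*n^5 - 15.2342*n^4 - 10.9311*n^3 + 2.5973*n^2 - 2.7536*n + 2.6425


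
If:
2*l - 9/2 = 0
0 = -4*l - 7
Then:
No Solution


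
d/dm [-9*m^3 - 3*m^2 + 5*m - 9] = -27*m^2 - 6*m + 5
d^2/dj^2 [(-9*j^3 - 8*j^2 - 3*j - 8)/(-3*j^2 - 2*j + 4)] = 2*(123*j^3 + 288*j^2 + 684*j + 280)/(27*j^6 + 54*j^5 - 72*j^4 - 136*j^3 + 96*j^2 + 96*j - 64)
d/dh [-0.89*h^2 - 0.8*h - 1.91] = -1.78*h - 0.8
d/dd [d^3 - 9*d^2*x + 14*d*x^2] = 3*d^2 - 18*d*x + 14*x^2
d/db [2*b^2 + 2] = 4*b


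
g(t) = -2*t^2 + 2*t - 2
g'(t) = 2 - 4*t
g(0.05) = -1.90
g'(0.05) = 1.80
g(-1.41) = -8.80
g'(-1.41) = 7.64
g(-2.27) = -16.85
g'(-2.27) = 11.08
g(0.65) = -1.54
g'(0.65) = -0.60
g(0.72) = -1.60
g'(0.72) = -0.88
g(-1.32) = -8.12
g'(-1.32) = 7.28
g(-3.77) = -37.97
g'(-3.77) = 17.08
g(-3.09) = -27.28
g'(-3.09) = 14.36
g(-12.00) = -314.00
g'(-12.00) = 50.00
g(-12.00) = -314.00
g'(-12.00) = 50.00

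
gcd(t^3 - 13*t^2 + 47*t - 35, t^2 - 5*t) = t - 5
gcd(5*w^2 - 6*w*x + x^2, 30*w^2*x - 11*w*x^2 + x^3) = -5*w + x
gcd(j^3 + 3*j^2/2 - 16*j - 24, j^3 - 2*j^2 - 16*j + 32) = j^2 - 16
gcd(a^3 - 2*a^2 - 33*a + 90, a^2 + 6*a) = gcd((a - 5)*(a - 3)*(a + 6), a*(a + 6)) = a + 6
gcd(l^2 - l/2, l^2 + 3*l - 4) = 1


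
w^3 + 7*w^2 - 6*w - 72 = (w - 3)*(w + 4)*(w + 6)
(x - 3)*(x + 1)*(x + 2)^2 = x^4 + 2*x^3 - 7*x^2 - 20*x - 12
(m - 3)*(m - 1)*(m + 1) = m^3 - 3*m^2 - m + 3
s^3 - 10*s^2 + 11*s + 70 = (s - 7)*(s - 5)*(s + 2)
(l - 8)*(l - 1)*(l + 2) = l^3 - 7*l^2 - 10*l + 16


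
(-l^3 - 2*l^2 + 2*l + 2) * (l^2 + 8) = -l^5 - 2*l^4 - 6*l^3 - 14*l^2 + 16*l + 16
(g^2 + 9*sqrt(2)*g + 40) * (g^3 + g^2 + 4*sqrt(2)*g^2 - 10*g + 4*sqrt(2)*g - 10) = g^5 + g^4 + 13*sqrt(2)*g^4 + 13*sqrt(2)*g^3 + 102*g^3 + 70*sqrt(2)*g^2 + 102*g^2 - 400*g + 70*sqrt(2)*g - 400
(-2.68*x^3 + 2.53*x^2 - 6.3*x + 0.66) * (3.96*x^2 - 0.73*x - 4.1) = -10.6128*x^5 + 11.9752*x^4 - 15.8069*x^3 - 3.1604*x^2 + 25.3482*x - 2.706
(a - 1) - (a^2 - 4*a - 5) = -a^2 + 5*a + 4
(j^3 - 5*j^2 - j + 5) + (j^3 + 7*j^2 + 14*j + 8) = 2*j^3 + 2*j^2 + 13*j + 13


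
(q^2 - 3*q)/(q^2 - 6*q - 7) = q*(3 - q)/(-q^2 + 6*q + 7)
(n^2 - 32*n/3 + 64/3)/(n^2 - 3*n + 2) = (3*n^2 - 32*n + 64)/(3*(n^2 - 3*n + 2))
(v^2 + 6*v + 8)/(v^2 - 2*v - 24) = (v + 2)/(v - 6)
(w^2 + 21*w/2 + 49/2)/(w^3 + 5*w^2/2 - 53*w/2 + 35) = (2*w + 7)/(2*w^2 - 9*w + 10)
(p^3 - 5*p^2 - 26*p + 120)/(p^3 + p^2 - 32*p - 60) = (p - 4)/(p + 2)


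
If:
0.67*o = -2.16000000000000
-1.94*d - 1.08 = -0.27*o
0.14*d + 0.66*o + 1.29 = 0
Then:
No Solution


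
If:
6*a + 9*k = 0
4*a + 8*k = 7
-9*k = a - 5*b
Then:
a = -21/4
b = 21/4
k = 7/2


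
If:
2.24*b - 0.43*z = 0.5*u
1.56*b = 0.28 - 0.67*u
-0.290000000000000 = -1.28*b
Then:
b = 0.23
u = -0.11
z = 1.31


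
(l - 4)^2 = l^2 - 8*l + 16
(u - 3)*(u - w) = u^2 - u*w - 3*u + 3*w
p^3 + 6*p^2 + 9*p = p*(p + 3)^2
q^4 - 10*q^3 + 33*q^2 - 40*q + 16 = (q - 4)^2*(q - 1)^2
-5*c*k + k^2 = k*(-5*c + k)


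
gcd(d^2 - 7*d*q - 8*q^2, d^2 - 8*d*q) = -d + 8*q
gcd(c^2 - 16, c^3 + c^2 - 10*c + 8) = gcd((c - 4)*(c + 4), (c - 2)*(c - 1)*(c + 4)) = c + 4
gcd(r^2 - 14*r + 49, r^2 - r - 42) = r - 7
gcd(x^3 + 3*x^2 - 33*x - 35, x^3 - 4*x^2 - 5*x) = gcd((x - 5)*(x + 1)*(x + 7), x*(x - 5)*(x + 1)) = x^2 - 4*x - 5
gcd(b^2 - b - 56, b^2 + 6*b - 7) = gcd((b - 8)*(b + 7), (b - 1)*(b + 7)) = b + 7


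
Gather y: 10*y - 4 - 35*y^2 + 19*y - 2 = -35*y^2 + 29*y - 6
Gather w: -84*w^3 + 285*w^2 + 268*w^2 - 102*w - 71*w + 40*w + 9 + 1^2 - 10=-84*w^3 + 553*w^2 - 133*w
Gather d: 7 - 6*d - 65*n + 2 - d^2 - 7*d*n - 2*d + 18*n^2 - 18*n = -d^2 + d*(-7*n - 8) + 18*n^2 - 83*n + 9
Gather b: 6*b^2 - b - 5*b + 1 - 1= 6*b^2 - 6*b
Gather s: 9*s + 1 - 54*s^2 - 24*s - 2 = -54*s^2 - 15*s - 1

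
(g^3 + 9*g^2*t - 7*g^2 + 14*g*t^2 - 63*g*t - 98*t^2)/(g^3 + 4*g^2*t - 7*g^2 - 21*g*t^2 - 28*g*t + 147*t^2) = (-g - 2*t)/(-g + 3*t)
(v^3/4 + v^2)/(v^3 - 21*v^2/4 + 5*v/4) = v*(v + 4)/(4*v^2 - 21*v + 5)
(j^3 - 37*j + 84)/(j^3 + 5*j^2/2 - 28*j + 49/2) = 2*(j^2 - 7*j + 12)/(2*j^2 - 9*j + 7)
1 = 1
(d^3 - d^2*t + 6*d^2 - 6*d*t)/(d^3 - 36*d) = (d - t)/(d - 6)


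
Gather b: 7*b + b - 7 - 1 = 8*b - 8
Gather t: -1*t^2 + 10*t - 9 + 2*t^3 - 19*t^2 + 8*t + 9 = 2*t^3 - 20*t^2 + 18*t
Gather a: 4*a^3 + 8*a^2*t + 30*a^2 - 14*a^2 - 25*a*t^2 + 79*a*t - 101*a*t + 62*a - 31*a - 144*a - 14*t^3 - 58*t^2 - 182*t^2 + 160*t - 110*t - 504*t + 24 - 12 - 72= 4*a^3 + a^2*(8*t + 16) + a*(-25*t^2 - 22*t - 113) - 14*t^3 - 240*t^2 - 454*t - 60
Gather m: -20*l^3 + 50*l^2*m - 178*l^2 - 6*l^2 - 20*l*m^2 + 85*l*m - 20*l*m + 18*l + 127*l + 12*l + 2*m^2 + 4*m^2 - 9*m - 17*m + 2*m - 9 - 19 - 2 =-20*l^3 - 184*l^2 + 157*l + m^2*(6 - 20*l) + m*(50*l^2 + 65*l - 24) - 30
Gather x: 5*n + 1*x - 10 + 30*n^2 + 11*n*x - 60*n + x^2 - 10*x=30*n^2 - 55*n + x^2 + x*(11*n - 9) - 10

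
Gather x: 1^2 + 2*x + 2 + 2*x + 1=4*x + 4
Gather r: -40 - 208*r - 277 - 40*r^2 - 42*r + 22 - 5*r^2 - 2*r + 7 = -45*r^2 - 252*r - 288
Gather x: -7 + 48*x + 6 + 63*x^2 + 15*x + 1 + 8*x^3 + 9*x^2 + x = 8*x^3 + 72*x^2 + 64*x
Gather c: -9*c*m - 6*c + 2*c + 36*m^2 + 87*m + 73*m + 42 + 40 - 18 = c*(-9*m - 4) + 36*m^2 + 160*m + 64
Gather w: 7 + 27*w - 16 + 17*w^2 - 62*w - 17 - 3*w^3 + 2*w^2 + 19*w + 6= -3*w^3 + 19*w^2 - 16*w - 20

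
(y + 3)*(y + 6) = y^2 + 9*y + 18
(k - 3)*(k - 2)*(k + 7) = k^3 + 2*k^2 - 29*k + 42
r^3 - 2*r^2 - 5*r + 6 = (r - 3)*(r - 1)*(r + 2)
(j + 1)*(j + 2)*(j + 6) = j^3 + 9*j^2 + 20*j + 12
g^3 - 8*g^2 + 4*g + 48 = (g - 6)*(g - 4)*(g + 2)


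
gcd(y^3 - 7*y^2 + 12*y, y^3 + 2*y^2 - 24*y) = y^2 - 4*y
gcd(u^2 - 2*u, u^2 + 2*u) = u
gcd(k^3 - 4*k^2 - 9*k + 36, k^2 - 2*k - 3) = k - 3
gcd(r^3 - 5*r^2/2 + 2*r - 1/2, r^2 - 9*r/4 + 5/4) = r - 1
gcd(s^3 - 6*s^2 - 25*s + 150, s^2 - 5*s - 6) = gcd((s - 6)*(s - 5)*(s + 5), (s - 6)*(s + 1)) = s - 6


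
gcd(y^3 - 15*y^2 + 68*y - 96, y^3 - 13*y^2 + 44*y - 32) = y^2 - 12*y + 32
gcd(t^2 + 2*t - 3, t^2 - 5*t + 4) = t - 1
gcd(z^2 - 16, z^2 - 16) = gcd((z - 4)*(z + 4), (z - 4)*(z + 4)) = z^2 - 16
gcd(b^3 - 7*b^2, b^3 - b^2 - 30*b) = b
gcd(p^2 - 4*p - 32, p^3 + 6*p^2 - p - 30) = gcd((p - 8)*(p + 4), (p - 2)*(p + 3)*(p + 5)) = 1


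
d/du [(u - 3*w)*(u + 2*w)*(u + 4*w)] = 3*u^2 + 6*u*w - 10*w^2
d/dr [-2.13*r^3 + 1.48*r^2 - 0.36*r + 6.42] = -6.39*r^2 + 2.96*r - 0.36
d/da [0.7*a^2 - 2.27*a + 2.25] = 1.4*a - 2.27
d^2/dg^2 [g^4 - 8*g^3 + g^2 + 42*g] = 12*g^2 - 48*g + 2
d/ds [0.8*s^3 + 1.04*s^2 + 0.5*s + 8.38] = 2.4*s^2 + 2.08*s + 0.5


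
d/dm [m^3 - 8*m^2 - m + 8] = 3*m^2 - 16*m - 1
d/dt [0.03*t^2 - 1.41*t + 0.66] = 0.06*t - 1.41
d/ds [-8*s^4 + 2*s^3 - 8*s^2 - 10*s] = -32*s^3 + 6*s^2 - 16*s - 10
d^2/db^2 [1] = 0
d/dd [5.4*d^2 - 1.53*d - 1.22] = 10.8*d - 1.53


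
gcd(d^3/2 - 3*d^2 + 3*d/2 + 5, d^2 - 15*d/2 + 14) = 1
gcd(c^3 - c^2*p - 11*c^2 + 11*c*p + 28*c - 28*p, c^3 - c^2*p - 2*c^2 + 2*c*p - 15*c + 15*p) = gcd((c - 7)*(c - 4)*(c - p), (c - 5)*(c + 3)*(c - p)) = -c + p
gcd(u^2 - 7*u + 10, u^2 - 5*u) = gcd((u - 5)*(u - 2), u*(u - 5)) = u - 5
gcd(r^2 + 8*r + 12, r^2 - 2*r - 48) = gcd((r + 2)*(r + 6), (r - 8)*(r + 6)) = r + 6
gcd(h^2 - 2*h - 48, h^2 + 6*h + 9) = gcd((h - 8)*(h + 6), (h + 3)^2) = 1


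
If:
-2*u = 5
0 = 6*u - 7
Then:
No Solution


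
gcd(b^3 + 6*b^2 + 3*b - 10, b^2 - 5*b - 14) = b + 2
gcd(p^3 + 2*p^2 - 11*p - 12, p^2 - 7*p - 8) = p + 1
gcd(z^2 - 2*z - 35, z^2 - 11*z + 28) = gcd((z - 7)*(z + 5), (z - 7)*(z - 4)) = z - 7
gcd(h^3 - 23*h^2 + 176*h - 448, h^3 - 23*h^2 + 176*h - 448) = h^3 - 23*h^2 + 176*h - 448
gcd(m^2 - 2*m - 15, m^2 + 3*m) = m + 3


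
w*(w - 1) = w^2 - w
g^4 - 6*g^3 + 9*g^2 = g^2*(g - 3)^2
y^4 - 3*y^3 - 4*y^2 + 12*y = y*(y - 3)*(y - 2)*(y + 2)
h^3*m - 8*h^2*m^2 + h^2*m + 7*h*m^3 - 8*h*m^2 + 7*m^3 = (h - 7*m)*(h - m)*(h*m + m)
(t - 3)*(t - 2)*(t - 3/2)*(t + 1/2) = t^4 - 6*t^3 + 41*t^2/4 - 9*t/4 - 9/2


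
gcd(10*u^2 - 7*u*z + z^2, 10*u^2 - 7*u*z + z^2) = 10*u^2 - 7*u*z + z^2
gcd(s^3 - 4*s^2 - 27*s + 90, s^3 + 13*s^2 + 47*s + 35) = s + 5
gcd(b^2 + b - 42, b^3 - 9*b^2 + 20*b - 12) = b - 6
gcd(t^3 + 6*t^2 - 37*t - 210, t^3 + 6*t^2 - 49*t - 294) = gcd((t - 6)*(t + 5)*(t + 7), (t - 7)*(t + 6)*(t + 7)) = t + 7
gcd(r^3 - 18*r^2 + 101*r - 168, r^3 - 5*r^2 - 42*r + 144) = r^2 - 11*r + 24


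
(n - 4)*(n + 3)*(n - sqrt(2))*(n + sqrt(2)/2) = n^4 - n^3 - sqrt(2)*n^3/2 - 13*n^2 + sqrt(2)*n^2/2 + n + 6*sqrt(2)*n + 12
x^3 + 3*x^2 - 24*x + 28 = (x - 2)^2*(x + 7)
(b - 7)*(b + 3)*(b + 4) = b^3 - 37*b - 84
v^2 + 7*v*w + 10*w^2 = (v + 2*w)*(v + 5*w)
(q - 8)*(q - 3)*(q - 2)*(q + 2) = q^4 - 11*q^3 + 20*q^2 + 44*q - 96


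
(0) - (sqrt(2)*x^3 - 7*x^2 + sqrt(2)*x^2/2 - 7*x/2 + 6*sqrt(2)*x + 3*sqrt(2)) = -sqrt(2)*x^3 - sqrt(2)*x^2/2 + 7*x^2 - 6*sqrt(2)*x + 7*x/2 - 3*sqrt(2)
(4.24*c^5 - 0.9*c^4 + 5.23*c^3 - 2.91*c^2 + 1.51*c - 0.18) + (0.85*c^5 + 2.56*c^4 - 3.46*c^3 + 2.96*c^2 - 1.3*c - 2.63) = 5.09*c^5 + 1.66*c^4 + 1.77*c^3 + 0.0499999999999998*c^2 + 0.21*c - 2.81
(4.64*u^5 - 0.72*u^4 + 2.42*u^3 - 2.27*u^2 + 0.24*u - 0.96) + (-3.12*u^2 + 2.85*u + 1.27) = 4.64*u^5 - 0.72*u^4 + 2.42*u^3 - 5.39*u^2 + 3.09*u + 0.31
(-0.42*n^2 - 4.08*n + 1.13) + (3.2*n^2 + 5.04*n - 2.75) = 2.78*n^2 + 0.96*n - 1.62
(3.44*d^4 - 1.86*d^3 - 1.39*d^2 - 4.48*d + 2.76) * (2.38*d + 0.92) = 8.1872*d^5 - 1.262*d^4 - 5.0194*d^3 - 11.9412*d^2 + 2.4472*d + 2.5392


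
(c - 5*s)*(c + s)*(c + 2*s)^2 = c^4 - 17*c^2*s^2 - 36*c*s^3 - 20*s^4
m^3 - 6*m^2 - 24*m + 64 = (m - 8)*(m - 2)*(m + 4)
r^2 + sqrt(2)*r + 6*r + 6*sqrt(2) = (r + 6)*(r + sqrt(2))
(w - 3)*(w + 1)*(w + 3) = w^3 + w^2 - 9*w - 9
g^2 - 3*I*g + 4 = (g - 4*I)*(g + I)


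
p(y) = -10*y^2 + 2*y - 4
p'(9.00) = -178.00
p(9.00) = -796.00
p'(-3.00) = 62.00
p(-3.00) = -100.00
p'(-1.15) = 25.00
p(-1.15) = -19.52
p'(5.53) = -108.60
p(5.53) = -298.75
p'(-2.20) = 46.00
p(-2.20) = -56.80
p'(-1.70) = 36.00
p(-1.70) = -36.30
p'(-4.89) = 99.80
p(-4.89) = -252.90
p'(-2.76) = 57.20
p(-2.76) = -85.70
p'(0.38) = -5.60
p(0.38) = -4.68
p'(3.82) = -74.40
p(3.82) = -142.28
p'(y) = 2 - 20*y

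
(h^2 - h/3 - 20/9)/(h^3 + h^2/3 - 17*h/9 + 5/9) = (9*h^2 - 3*h - 20)/(9*h^3 + 3*h^2 - 17*h + 5)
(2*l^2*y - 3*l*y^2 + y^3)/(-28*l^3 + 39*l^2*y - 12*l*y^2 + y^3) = y*(-2*l + y)/(28*l^2 - 11*l*y + y^2)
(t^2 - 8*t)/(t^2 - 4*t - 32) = t/(t + 4)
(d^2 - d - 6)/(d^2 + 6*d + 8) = (d - 3)/(d + 4)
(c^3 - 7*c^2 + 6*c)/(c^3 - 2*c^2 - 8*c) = (-c^2 + 7*c - 6)/(-c^2 + 2*c + 8)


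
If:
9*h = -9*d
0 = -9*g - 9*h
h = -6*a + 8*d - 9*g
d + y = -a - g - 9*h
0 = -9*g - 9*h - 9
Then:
No Solution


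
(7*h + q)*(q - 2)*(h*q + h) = 7*h^2*q^2 - 7*h^2*q - 14*h^2 + h*q^3 - h*q^2 - 2*h*q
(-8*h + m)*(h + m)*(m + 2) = -8*h^2*m - 16*h^2 - 7*h*m^2 - 14*h*m + m^3 + 2*m^2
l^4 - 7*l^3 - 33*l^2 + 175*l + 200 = (l - 8)*(l - 5)*(l + 1)*(l + 5)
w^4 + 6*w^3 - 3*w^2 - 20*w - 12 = (w - 2)*(w + 1)^2*(w + 6)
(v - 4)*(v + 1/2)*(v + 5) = v^3 + 3*v^2/2 - 39*v/2 - 10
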